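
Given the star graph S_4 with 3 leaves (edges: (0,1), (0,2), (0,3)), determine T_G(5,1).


A star on 4 vertices is a tree with 3 edges.
T(x,y) = x^(3) for any tree.
T(5,1) = 5^3 = 125.

125


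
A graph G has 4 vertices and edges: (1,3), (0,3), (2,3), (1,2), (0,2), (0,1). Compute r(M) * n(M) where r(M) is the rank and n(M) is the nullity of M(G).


r(M) = |V| - c = 4 - 1 = 3.
nullity = |E| - r(M) = 6 - 3 = 3.
Product = 3 * 3 = 9.

9


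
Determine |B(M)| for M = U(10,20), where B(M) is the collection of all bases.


Bases of U(10,20) are all 10-element subsets of the 20-element ground set.
Number of bases = C(20,10).
(20 choose 10) = 184756.

184756


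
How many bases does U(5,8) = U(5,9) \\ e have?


Deleting e from U(5,9) gives U(5,8) since n > r.
Bases of U(5,8) = C(8,5) = 56.

56


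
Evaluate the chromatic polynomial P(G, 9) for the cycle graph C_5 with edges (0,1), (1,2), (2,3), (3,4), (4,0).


P(C_5, k) = (k-1)^5 + (-1)^5*(k-1).
P(9) = (8)^5 - 8
= 32768 - 8 = 32760.

32760


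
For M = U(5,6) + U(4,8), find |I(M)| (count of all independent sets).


For a direct sum, |I(M1+M2)| = |I(M1)| * |I(M2)|.
|I(U(5,6))| = sum C(6,k) for k=0..5 = 63.
|I(U(4,8))| = sum C(8,k) for k=0..4 = 163.
Total = 63 * 163 = 10269.

10269


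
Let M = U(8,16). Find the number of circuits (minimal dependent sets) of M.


In U(8,16), circuits are the (9)-element subsets.
Any set of 9 elements is dependent, and removing any one element gives
an independent set of size 8, so it is a minimal dependent set.
Number of circuits = C(16,9) = 16! / (9! * 7!) = 11440.

11440


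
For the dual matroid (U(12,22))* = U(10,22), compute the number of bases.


The dual of U(r,n) is U(n-r, n) = U(10,22).
Bases of U(10,22) are all (10)-element subsets.
|B(M*)| = C(22,10) = 646646.

646646


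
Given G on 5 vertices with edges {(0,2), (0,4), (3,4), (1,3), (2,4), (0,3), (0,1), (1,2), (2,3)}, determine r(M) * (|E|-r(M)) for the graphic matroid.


r(M) = |V| - c = 5 - 1 = 4.
nullity = |E| - r(M) = 9 - 4 = 5.
Product = 4 * 5 = 20.

20


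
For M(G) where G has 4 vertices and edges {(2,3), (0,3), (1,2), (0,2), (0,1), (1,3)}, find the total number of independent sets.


An independent set in a graphic matroid is an acyclic edge subset.
G has 4 vertices and 6 edges.
Enumerate all 2^6 = 64 subsets, checking for acyclicity.
Total independent sets = 38.

38


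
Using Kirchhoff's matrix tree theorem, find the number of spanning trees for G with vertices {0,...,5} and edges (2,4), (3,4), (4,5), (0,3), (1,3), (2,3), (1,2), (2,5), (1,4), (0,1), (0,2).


By Kirchhoff's matrix tree theorem, the number of spanning trees equals
the determinant of any cofactor of the Laplacian matrix L.
G has 6 vertices and 11 edges.
Computing the (5 x 5) cofactor determinant gives 185.

185


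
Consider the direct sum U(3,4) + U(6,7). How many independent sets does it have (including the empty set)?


For a direct sum, |I(M1+M2)| = |I(M1)| * |I(M2)|.
|I(U(3,4))| = sum C(4,k) for k=0..3 = 15.
|I(U(6,7))| = sum C(7,k) for k=0..6 = 127.
Total = 15 * 127 = 1905.

1905


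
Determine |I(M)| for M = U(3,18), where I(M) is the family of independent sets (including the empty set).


Independent sets of U(3,18) are all subsets of size <= 3.
Count = (18 choose 0) + (18 choose 1) + (18 choose 2) + (18 choose 3)
     = 1 + 18 + 153 + 816
     = 988.

988


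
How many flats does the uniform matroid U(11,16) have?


Flats of U(11,16): every subset of size < 11 is a flat, plus E itself.
Count = (16 choose 0) + (16 choose 1) + (16 choose 2) + (16 choose 3) + (16 choose 4) + (16 choose 5) + (16 choose 6) + (16 choose 7) + (16 choose 8) + (16 choose 9) + (16 choose 10) + 1
     = 1 + 16 + 120 + 560 + 1820 + 4368 + 8008 + 11440 + 12870 + 11440 + 8008 + 1
     = 58652.

58652


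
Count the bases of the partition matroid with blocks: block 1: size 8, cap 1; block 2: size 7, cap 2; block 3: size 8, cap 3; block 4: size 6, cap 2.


A basis picks exactly ci elements from block i.
Number of bases = product of C(|Si|, ci).
= C(8,1) * C(7,2) * C(8,3) * C(6,2)
= 8 * 21 * 56 * 15
= 141120.

141120


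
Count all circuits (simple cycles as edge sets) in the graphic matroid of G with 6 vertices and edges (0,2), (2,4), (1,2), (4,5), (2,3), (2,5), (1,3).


A circuit in a graphic matroid = edge set of a simple cycle.
G has 6 vertices and 7 edges.
Enumerating all minimal edge subsets forming cycles...
Total circuits found: 2.

2


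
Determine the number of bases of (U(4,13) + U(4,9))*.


(M1+M2)* = M1* + M2*.
M1* = U(9,13), bases: C(13,9) = 715.
M2* = U(5,9), bases: C(9,5) = 126.
|B(M*)| = 715 * 126 = 90090.

90090


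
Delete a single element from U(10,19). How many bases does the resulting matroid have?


Deleting e from U(10,19) gives U(10,18) since n > r.
Bases of U(10,18) = C(18,10) = 18! / (10! * 8!) = 43758.

43758


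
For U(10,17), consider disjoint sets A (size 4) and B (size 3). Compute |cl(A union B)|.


|A union B| = 4 + 3 = 7 (disjoint).
In U(10,17), cl(S) = S if |S| < 10, else cl(S) = E.
Since 7 < 10, cl(A union B) = A union B.
|cl(A union B)| = 7.

7


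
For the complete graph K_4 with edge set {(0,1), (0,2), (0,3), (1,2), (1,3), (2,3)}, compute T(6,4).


T(K_4; x,y) = x^3 + 3x^2 + 4xy + 2x + y^3 + 3y^2 + 2y.
Substituting x=6, y=4:
= 216 + 108 + 96 + 12 + 64 + 48 + 8
= 552.

552


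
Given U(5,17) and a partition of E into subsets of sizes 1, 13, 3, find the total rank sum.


r(Ai) = min(|Ai|, 5) for each part.
Sum = min(1,5) + min(13,5) + min(3,5)
    = 1 + 5 + 3
    = 9.

9


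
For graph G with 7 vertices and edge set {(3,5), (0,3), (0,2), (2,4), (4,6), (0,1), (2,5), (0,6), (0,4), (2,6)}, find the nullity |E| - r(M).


Cycle rank (nullity) = |E| - r(M) = |E| - (|V| - c).
|E| = 10, |V| = 7, c = 1.
Nullity = 10 - (7 - 1) = 10 - 6 = 4.

4


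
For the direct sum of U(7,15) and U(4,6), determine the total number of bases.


Bases of a direct sum M1 + M2: |B| = |B(M1)| * |B(M2)|.
|B(U(7,15))| = C(15,7) = 6435.
|B(U(4,6))| = C(6,4) = 15.
Total bases = 6435 * 15 = 96525.

96525


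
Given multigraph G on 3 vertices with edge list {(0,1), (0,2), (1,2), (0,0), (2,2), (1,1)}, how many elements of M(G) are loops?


In a graphic matroid, a loop is a self-loop edge (u,u) with rank 0.
Examining all 6 edges for self-loops...
Self-loops found: (0,0), (2,2), (1,1)
Number of loops = 3.

3


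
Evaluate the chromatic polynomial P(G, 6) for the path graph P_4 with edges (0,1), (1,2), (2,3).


P(P_4, k) = k * (k-1)^(3).
P(6) = 6 * 5^3 = 6 * 125 = 750.

750


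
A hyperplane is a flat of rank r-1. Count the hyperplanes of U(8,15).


Hyperplanes of U(8,15) are flats of rank 7.
In a uniform matroid, these are exactly the (7)-element subsets.
Count = (15 choose 7) = 6435.

6435


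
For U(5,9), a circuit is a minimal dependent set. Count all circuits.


In U(5,9), circuits are the (6)-element subsets.
Any set of 6 elements is dependent, and removing any one element gives
an independent set of size 5, so it is a minimal dependent set.
Number of circuits = C(9,6) = 9! / (6! * 3!) = 84.

84


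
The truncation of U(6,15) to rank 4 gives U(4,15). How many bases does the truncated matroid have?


Truncating U(6,15) to rank 4 gives U(4,15).
Bases of U(4,15) are all 4-element subsets of 15 elements.
Number of bases = C(15,4) = (15 * 14 * 13 * 12) / (1 * 2 * 3 * 4) = 1365.

1365


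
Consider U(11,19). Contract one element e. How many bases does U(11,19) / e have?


Contracting e from U(11,19) gives U(10,18).
Bases of U(10,18) = C(18,10) = 43758.

43758


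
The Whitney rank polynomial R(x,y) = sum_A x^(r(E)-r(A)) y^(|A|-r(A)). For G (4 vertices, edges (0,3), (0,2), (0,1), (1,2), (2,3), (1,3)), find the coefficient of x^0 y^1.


R(x,y) = sum over A in 2^E of x^(r(E)-r(A)) * y^(|A|-r(A)).
G has 4 vertices, 6 edges. r(E) = 3.
Enumerate all 2^6 = 64 subsets.
Count subsets with r(E)-r(A)=0 and |A|-r(A)=1: 15.

15


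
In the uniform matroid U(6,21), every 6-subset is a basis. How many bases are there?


Bases of U(6,21) are all 6-element subsets of the 21-element ground set.
Number of bases = C(21,6).
C(21,6) = 21! / (6! * 15!) = 54264.

54264


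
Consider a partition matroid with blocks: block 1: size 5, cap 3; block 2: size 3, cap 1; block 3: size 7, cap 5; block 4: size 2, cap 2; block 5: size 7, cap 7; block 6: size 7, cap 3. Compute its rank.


Rank of a partition matroid = sum of min(|Si|, ci) for each block.
= min(5,3) + min(3,1) + min(7,5) + min(2,2) + min(7,7) + min(7,3)
= 3 + 1 + 5 + 2 + 7 + 3
= 21.

21


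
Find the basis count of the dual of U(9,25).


The dual of U(r,n) is U(n-r, n) = U(16,25).
Bases of U(16,25) are all (16)-element subsets.
|B(M*)| = C(25,16) = 2042975.

2042975


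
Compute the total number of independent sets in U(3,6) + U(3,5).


For a direct sum, |I(M1+M2)| = |I(M1)| * |I(M2)|.
|I(U(3,6))| = sum C(6,k) for k=0..3 = 42.
|I(U(3,5))| = sum C(5,k) for k=0..3 = 26.
Total = 42 * 26 = 1092.

1092


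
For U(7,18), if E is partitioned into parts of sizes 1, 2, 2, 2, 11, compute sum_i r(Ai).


r(Ai) = min(|Ai|, 7) for each part.
Sum = min(1,7) + min(2,7) + min(2,7) + min(2,7) + min(11,7)
    = 1 + 2 + 2 + 2 + 7
    = 14.

14


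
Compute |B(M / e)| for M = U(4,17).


Contracting e from U(4,17) gives U(3,16).
Bases of U(3,16) = C(16,3) = (16 * 15 * 14) / (1 * 2 * 3) = 560.

560


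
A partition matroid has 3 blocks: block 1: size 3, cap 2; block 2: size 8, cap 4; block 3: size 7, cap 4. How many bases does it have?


A basis picks exactly ci elements from block i.
Number of bases = product of C(|Si|, ci).
= C(3,2) * C(8,4) * C(7,4)
= 3 * 70 * 35
= 7350.

7350


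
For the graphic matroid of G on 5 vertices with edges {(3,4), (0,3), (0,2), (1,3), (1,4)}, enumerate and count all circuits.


A circuit in a graphic matroid = edge set of a simple cycle.
G has 5 vertices and 5 edges.
Enumerating all minimal edge subsets forming cycles...
Total circuits found: 1.

1


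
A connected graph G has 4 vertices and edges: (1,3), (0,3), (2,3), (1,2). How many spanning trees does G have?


By Kirchhoff's matrix tree theorem, the number of spanning trees equals
the determinant of any cofactor of the Laplacian matrix L.
G has 4 vertices and 4 edges.
Computing the (3 x 3) cofactor determinant gives 3.

3


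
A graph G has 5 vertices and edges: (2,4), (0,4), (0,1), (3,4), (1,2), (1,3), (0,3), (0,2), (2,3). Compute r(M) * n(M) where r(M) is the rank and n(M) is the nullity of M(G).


r(M) = |V| - c = 5 - 1 = 4.
nullity = |E| - r(M) = 9 - 4 = 5.
Product = 4 * 5 = 20.

20


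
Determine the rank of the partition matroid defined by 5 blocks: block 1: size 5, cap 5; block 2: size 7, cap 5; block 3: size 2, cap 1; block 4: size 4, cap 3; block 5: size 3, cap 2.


Rank of a partition matroid = sum of min(|Si|, ci) for each block.
= min(5,5) + min(7,5) + min(2,1) + min(4,3) + min(3,2)
= 5 + 5 + 1 + 3 + 2
= 16.

16


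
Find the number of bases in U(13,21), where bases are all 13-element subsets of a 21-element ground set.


Bases of U(13,21) are all 13-element subsets of the 21-element ground set.
Number of bases = C(21,13).
C(21,13) = 203490.

203490


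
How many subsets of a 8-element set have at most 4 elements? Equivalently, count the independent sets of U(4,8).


Independent sets of U(4,8) are all subsets of size <= 4.
Count = C(8,0) + C(8,1) + C(8,2) + C(8,3) + C(8,4)
     = 1 + 8 + 28 + 56 + 70
     = 163.

163


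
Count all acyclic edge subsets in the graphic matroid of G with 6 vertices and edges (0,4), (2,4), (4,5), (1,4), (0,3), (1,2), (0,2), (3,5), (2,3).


An independent set in a graphic matroid is an acyclic edge subset.
G has 6 vertices and 9 edges.
Enumerate all 2^9 = 512 subsets, checking for acyclicity.
Total independent sets = 292.

292


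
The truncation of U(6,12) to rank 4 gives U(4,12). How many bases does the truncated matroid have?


Truncating U(6,12) to rank 4 gives U(4,12).
Bases of U(4,12) are all 4-element subsets of 12 elements.
Number of bases = (12 choose 4) = 495.

495


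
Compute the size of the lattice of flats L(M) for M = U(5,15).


Flats of U(5,15): every subset of size < 5 is a flat, plus E itself.
Count = (15 choose 0) + (15 choose 1) + (15 choose 2) + (15 choose 3) + (15 choose 4) + 1
     = 1 + 15 + 105 + 455 + 1365 + 1
     = 1942.

1942


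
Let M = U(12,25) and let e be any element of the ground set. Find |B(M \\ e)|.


Deleting e from U(12,25) gives U(12,24) since n > r.
Bases of U(12,24) = (24 choose 12) = 2704156.

2704156


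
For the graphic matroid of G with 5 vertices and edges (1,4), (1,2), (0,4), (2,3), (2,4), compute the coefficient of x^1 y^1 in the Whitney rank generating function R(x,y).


R(x,y) = sum over A in 2^E of x^(r(E)-r(A)) * y^(|A|-r(A)).
G has 5 vertices, 5 edges. r(E) = 4.
Enumerate all 2^5 = 32 subsets.
Count subsets with r(E)-r(A)=1 and |A|-r(A)=1: 2.

2


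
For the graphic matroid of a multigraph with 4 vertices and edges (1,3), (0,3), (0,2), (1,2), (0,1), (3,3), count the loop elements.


In a graphic matroid, a loop is a self-loop edge (u,u) with rank 0.
Examining all 6 edges for self-loops...
Self-loops found: (3,3)
Number of loops = 1.

1


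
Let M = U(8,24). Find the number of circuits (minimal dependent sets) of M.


In U(8,24), circuits are the (9)-element subsets.
Any set of 9 elements is dependent, and removing any one element gives
an independent set of size 8, so it is a minimal dependent set.
Number of circuits = C(24,9) = 1307504.

1307504


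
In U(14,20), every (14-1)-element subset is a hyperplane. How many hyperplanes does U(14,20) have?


Hyperplanes of U(14,20) are flats of rank 13.
In a uniform matroid, these are exactly the (13)-element subsets.
Count = C(20,13) = 77520.

77520


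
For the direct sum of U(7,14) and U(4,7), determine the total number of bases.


Bases of a direct sum M1 + M2: |B| = |B(M1)| * |B(M2)|.
|B(U(7,14))| = C(14,7) = 3432.
|B(U(4,7))| = C(7,4) = 35.
Total bases = 3432 * 35 = 120120.

120120


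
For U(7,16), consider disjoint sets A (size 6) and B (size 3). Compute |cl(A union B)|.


|A union B| = 6 + 3 = 9 (disjoint).
In U(7,16), cl(S) = S if |S| < 7, else cl(S) = E.
Since 9 >= 7, cl(A union B) = E.
|cl(A union B)| = 16.

16


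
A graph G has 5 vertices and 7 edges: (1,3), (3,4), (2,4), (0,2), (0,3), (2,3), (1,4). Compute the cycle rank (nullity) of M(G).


Cycle rank (nullity) = |E| - r(M) = |E| - (|V| - c).
|E| = 7, |V| = 5, c = 1.
Nullity = 7 - (5 - 1) = 7 - 4 = 3.

3


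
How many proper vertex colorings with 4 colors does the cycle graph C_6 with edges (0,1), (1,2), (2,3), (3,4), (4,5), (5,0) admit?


P(C_6, k) = (k-1)^6 + (-1)^6*(k-1).
P(4) = (3)^6 + 3
= 729 + 3 = 732.

732


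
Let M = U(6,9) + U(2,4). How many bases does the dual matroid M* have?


(M1+M2)* = M1* + M2*.
M1* = U(3,9), bases: C(9,3) = 84.
M2* = U(2,4), bases: C(4,2) = 6.
|B(M*)| = 84 * 6 = 504.

504


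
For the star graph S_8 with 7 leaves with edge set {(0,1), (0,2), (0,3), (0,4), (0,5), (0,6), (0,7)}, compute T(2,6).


A star on 8 vertices is a tree with 7 edges.
T(x,y) = x^(7) for any tree.
T(2,6) = 2^7 = 128.

128


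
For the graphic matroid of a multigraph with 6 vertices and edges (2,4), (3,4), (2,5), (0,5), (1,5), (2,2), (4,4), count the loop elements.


In a graphic matroid, a loop is a self-loop edge (u,u) with rank 0.
Examining all 7 edges for self-loops...
Self-loops found: (2,2), (4,4)
Number of loops = 2.

2


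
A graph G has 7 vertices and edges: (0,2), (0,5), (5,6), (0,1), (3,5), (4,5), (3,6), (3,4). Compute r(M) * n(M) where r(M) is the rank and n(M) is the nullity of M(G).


r(M) = |V| - c = 7 - 1 = 6.
nullity = |E| - r(M) = 8 - 6 = 2.
Product = 6 * 2 = 12.

12


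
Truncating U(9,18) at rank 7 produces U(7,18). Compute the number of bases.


Truncating U(9,18) to rank 7 gives U(7,18).
Bases of U(7,18) are all 7-element subsets of 18 elements.
Number of bases = C(18,7) = 18! / (7! * 11!) = 31824.

31824


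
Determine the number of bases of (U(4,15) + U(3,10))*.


(M1+M2)* = M1* + M2*.
M1* = U(11,15), bases: C(15,11) = 1365.
M2* = U(7,10), bases: C(10,7) = 120.
|B(M*)| = 1365 * 120 = 163800.

163800


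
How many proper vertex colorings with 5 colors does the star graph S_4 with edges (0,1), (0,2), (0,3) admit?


P(tree, k) = k * (k-1)^(3) for any tree on 4 vertices.
P(5) = 5 * 4^3 = 5 * 64 = 320.

320


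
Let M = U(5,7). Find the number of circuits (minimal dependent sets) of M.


In U(5,7), circuits are the (6)-element subsets.
Any set of 6 elements is dependent, and removing any one element gives
an independent set of size 5, so it is a minimal dependent set.
Number of circuits = C(7,6) = 7! / (6! * 1!) = 7.

7


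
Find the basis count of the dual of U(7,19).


The dual of U(r,n) is U(n-r, n) = U(12,19).
Bases of U(12,19) are all (12)-element subsets.
|B(M*)| = (19 choose 12) = 50388.

50388


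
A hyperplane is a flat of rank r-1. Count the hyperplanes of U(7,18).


Hyperplanes of U(7,18) are flats of rank 6.
In a uniform matroid, these are exactly the (6)-element subsets.
Count = C(18,6) = 18564.

18564


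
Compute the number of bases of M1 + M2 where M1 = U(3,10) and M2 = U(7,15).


Bases of a direct sum M1 + M2: |B| = |B(M1)| * |B(M2)|.
|B(U(3,10))| = C(10,3) = 120.
|B(U(7,15))| = C(15,7) = 6435.
Total bases = 120 * 6435 = 772200.

772200


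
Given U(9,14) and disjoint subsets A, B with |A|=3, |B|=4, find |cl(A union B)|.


|A union B| = 3 + 4 = 7 (disjoint).
In U(9,14), cl(S) = S if |S| < 9, else cl(S) = E.
Since 7 < 9, cl(A union B) = A union B.
|cl(A union B)| = 7.

7


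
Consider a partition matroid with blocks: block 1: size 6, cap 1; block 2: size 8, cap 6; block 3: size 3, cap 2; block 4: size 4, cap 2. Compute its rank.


Rank of a partition matroid = sum of min(|Si|, ci) for each block.
= min(6,1) + min(8,6) + min(3,2) + min(4,2)
= 1 + 6 + 2 + 2
= 11.

11


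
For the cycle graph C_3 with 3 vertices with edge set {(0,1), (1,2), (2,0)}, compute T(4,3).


T(C_3; x,y) = x + x^2 + ... + x^(2) + y.
T(4,3) = 4^1 + 4^2 + 3
= 4 + 16 + 3
= 23.

23


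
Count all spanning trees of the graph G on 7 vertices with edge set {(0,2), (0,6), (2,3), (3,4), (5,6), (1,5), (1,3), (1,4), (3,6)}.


By Kirchhoff's matrix tree theorem, the number of spanning trees equals
the determinant of any cofactor of the Laplacian matrix L.
G has 7 vertices and 9 edges.
Computing the (6 x 6) cofactor determinant gives 41.

41


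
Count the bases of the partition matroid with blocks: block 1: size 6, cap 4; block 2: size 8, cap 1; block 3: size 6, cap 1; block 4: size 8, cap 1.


A basis picks exactly ci elements from block i.
Number of bases = product of C(|Si|, ci).
= C(6,4) * C(8,1) * C(6,1) * C(8,1)
= 15 * 8 * 6 * 8
= 5760.

5760


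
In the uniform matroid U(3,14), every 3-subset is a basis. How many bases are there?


Bases of U(3,14) are all 3-element subsets of the 14-element ground set.
Number of bases = C(14,3).
(14 choose 3) = 364.

364


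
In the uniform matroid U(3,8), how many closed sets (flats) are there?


Flats of U(3,8): every subset of size < 3 is a flat, plus E itself.
Count = C(8,0) + C(8,1) + C(8,2) + 1
     = 1 + 8 + 28 + 1
     = 38.

38


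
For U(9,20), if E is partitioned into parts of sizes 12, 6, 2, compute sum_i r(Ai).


r(Ai) = min(|Ai|, 9) for each part.
Sum = min(12,9) + min(6,9) + min(2,9)
    = 9 + 6 + 2
    = 17.

17


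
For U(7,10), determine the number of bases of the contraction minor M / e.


Contracting e from U(7,10) gives U(6,9).
Bases of U(6,9) = C(9,6) = 84.

84


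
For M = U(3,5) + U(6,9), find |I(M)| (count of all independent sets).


For a direct sum, |I(M1+M2)| = |I(M1)| * |I(M2)|.
|I(U(3,5))| = sum C(5,k) for k=0..3 = 26.
|I(U(6,9))| = sum C(9,k) for k=0..6 = 466.
Total = 26 * 466 = 12116.

12116


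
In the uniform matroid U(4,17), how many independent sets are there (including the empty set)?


Independent sets of U(4,17) are all subsets of size <= 4.
Count = (17 choose 0) + (17 choose 1) + (17 choose 2) + (17 choose 3) + (17 choose 4)
     = 1 + 17 + 136 + 680 + 2380
     = 3214.

3214


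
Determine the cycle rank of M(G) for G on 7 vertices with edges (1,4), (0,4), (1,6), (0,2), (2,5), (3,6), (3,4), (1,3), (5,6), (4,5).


Cycle rank (nullity) = |E| - r(M) = |E| - (|V| - c).
|E| = 10, |V| = 7, c = 1.
Nullity = 10 - (7 - 1) = 10 - 6 = 4.

4


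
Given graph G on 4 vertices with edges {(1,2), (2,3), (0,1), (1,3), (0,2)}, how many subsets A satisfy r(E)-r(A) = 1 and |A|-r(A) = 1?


R(x,y) = sum over A in 2^E of x^(r(E)-r(A)) * y^(|A|-r(A)).
G has 4 vertices, 5 edges. r(E) = 3.
Enumerate all 2^5 = 32 subsets.
Count subsets with r(E)-r(A)=1 and |A|-r(A)=1: 2.

2


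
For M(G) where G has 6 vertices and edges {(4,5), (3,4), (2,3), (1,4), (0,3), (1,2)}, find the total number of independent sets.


An independent set in a graphic matroid is an acyclic edge subset.
G has 6 vertices and 6 edges.
Enumerate all 2^6 = 64 subsets, checking for acyclicity.
Total independent sets = 60.

60


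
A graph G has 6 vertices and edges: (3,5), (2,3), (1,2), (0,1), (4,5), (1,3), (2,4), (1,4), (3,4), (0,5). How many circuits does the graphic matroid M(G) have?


A circuit in a graphic matroid = edge set of a simple cycle.
G has 6 vertices and 10 edges.
Enumerating all minimal edge subsets forming cycles...
Total circuits found: 22.

22


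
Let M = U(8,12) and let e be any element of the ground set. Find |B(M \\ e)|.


Deleting e from U(8,12) gives U(8,11) since n > r.
Bases of U(8,11) = C(11,8) = 165.

165


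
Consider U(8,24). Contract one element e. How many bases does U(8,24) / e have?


Contracting e from U(8,24) gives U(7,23).
Bases of U(7,23) = C(23,7) = 23! / (7! * 16!) = 245157.

245157


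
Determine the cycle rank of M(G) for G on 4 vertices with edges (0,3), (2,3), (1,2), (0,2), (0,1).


Cycle rank (nullity) = |E| - r(M) = |E| - (|V| - c).
|E| = 5, |V| = 4, c = 1.
Nullity = 5 - (4 - 1) = 5 - 3 = 2.

2


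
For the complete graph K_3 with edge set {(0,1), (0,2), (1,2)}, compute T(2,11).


T(K_3; x,y) = x^2 + x + y.
T(2,11) = 4 + 2 + 11 = 17.

17


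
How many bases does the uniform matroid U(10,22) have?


Bases of U(10,22) are all 10-element subsets of the 22-element ground set.
Number of bases = C(22,10).
C(22,10) = 646646.

646646


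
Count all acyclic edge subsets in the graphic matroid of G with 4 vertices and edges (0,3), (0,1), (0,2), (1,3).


An independent set in a graphic matroid is an acyclic edge subset.
G has 4 vertices and 4 edges.
Enumerate all 2^4 = 16 subsets, checking for acyclicity.
Total independent sets = 14.

14


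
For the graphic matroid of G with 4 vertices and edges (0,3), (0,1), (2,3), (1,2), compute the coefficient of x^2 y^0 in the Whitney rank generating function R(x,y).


R(x,y) = sum over A in 2^E of x^(r(E)-r(A)) * y^(|A|-r(A)).
G has 4 vertices, 4 edges. r(E) = 3.
Enumerate all 2^4 = 16 subsets.
Count subsets with r(E)-r(A)=2 and |A|-r(A)=0: 4.

4


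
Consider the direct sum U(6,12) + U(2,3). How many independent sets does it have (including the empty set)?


For a direct sum, |I(M1+M2)| = |I(M1)| * |I(M2)|.
|I(U(6,12))| = sum C(12,k) for k=0..6 = 2510.
|I(U(2,3))| = sum C(3,k) for k=0..2 = 7.
Total = 2510 * 7 = 17570.

17570


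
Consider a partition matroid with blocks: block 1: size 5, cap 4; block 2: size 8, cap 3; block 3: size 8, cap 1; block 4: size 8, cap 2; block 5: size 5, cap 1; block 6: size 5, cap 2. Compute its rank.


Rank of a partition matroid = sum of min(|Si|, ci) for each block.
= min(5,4) + min(8,3) + min(8,1) + min(8,2) + min(5,1) + min(5,2)
= 4 + 3 + 1 + 2 + 1 + 2
= 13.

13


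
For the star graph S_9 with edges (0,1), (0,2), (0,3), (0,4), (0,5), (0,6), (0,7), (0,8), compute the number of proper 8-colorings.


P(tree, k) = k * (k-1)^(8) for any tree on 9 vertices.
P(8) = 8 * 7^8 = 8 * 5764801 = 46118408.

46118408


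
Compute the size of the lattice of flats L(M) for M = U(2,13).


Flats of U(2,13): every subset of size < 2 is a flat, plus E itself.
Count = C(13,0) + C(13,1) + 1
     = 1 + 13 + 1
     = 15.

15


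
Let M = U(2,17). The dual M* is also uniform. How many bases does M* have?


The dual of U(r,n) is U(n-r, n) = U(15,17).
Bases of U(15,17) are all (15)-element subsets.
|B(M*)| = C(17,15) = 136.

136


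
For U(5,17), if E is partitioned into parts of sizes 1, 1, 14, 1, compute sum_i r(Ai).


r(Ai) = min(|Ai|, 5) for each part.
Sum = min(1,5) + min(1,5) + min(14,5) + min(1,5)
    = 1 + 1 + 5 + 1
    = 8.

8


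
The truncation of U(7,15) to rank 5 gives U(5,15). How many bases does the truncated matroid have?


Truncating U(7,15) to rank 5 gives U(5,15).
Bases of U(5,15) are all 5-element subsets of 15 elements.
Number of bases = (15 choose 5) = 3003.

3003


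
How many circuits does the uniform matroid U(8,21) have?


In U(8,21), circuits are the (9)-element subsets.
Any set of 9 elements is dependent, and removing any one element gives
an independent set of size 8, so it is a minimal dependent set.
Number of circuits = C(21,9) = 293930.

293930


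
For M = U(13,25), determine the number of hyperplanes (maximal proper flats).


Hyperplanes of U(13,25) are flats of rank 12.
In a uniform matroid, these are exactly the (12)-element subsets.
Count = C(25,12) = 5200300.

5200300


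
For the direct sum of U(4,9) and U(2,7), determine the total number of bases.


Bases of a direct sum M1 + M2: |B| = |B(M1)| * |B(M2)|.
|B(U(4,9))| = C(9,4) = 126.
|B(U(2,7))| = C(7,2) = 21.
Total bases = 126 * 21 = 2646.

2646


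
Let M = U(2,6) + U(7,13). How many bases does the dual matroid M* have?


(M1+M2)* = M1* + M2*.
M1* = U(4,6), bases: C(6,4) = 15.
M2* = U(6,13), bases: C(13,6) = 1716.
|B(M*)| = 15 * 1716 = 25740.

25740


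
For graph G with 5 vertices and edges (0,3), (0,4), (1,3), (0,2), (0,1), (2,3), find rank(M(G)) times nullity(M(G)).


r(M) = |V| - c = 5 - 1 = 4.
nullity = |E| - r(M) = 6 - 4 = 2.
Product = 4 * 2 = 8.

8


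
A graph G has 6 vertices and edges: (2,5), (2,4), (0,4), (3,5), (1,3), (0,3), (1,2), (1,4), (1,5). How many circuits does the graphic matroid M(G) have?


A circuit in a graphic matroid = edge set of a simple cycle.
G has 6 vertices and 9 edges.
Enumerating all minimal edge subsets forming cycles...
Total circuits found: 13.

13


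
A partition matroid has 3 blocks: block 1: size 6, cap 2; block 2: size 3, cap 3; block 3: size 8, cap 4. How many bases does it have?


A basis picks exactly ci elements from block i.
Number of bases = product of C(|Si|, ci).
= C(6,2) * C(3,3) * C(8,4)
= 15 * 1 * 70
= 1050.

1050


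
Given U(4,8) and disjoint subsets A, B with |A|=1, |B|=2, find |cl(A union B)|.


|A union B| = 1 + 2 = 3 (disjoint).
In U(4,8), cl(S) = S if |S| < 4, else cl(S) = E.
Since 3 < 4, cl(A union B) = A union B.
|cl(A union B)| = 3.

3


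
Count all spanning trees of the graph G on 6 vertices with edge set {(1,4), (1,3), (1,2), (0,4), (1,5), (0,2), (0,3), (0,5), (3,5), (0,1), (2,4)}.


By Kirchhoff's matrix tree theorem, the number of spanning trees equals
the determinant of any cofactor of the Laplacian matrix L.
G has 6 vertices and 11 edges.
Computing the (5 x 5) cofactor determinant gives 192.

192


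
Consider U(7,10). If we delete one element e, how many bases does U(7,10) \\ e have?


Deleting e from U(7,10) gives U(7,9) since n > r.
Bases of U(7,9) = C(9,7) = 9! / (7! * 2!) = 36.

36


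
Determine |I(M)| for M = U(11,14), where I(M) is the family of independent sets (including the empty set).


Independent sets of U(11,14) are all subsets of size <= 11.
Count = (14 choose 0) + (14 choose 1) + (14 choose 2) + (14 choose 3) + (14 choose 4) + (14 choose 5) + (14 choose 6) + (14 choose 7) + (14 choose 8) + (14 choose 9) + (14 choose 10) + (14 choose 11)
     = 1 + 14 + 91 + 364 + 1001 + 2002 + 3003 + 3432 + 3003 + 2002 + 1001 + 364
     = 16278.

16278


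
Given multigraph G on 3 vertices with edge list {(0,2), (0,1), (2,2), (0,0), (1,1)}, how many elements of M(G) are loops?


In a graphic matroid, a loop is a self-loop edge (u,u) with rank 0.
Examining all 5 edges for self-loops...
Self-loops found: (2,2), (0,0), (1,1)
Number of loops = 3.

3


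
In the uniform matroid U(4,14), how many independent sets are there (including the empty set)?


Independent sets of U(4,14) are all subsets of size <= 4.
Count = C(14,0) + C(14,1) + C(14,2) + C(14,3) + C(14,4)
     = 1 + 14 + 91 + 364 + 1001
     = 1471.

1471


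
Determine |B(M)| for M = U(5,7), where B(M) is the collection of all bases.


Bases of U(5,7) are all 5-element subsets of the 7-element ground set.
Number of bases = C(7,5).
C(7,5) = 7! / (5! * 2!) = 21.

21


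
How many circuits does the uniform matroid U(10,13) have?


In U(10,13), circuits are the (11)-element subsets.
Any set of 11 elements is dependent, and removing any one element gives
an independent set of size 10, so it is a minimal dependent set.
Number of circuits = C(13,11) = 78.

78


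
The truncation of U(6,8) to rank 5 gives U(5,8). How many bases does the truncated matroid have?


Truncating U(6,8) to rank 5 gives U(5,8).
Bases of U(5,8) are all 5-element subsets of 8 elements.
Number of bases = C(8,5) = 56.

56


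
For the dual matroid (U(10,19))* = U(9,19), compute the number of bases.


The dual of U(r,n) is U(n-r, n) = U(9,19).
Bases of U(9,19) are all (9)-element subsets.
|B(M*)| = (19 choose 9) = 92378.

92378


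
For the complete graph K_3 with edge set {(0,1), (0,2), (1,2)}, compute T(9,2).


T(K_3; x,y) = x^2 + x + y.
T(9,2) = 81 + 9 + 2 = 92.

92


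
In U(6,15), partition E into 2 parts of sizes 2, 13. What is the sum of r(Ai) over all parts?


r(Ai) = min(|Ai|, 6) for each part.
Sum = min(2,6) + min(13,6)
    = 2 + 6
    = 8.

8


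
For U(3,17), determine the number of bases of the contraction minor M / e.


Contracting e from U(3,17) gives U(2,16).
Bases of U(2,16) = C(16,2) = 16! / (2! * 14!) = 120.

120


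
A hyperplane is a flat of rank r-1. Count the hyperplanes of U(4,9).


Hyperplanes of U(4,9) are flats of rank 3.
In a uniform matroid, these are exactly the (3)-element subsets.
Count = C(9,3) = 9! / (3! * 6!) = 84.

84


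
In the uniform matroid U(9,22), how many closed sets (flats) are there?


Flats of U(9,22): every subset of size < 9 is a flat, plus E itself.
Count = (22 choose 0) + (22 choose 1) + (22 choose 2) + (22 choose 3) + (22 choose 4) + (22 choose 5) + (22 choose 6) + (22 choose 7) + (22 choose 8) + 1
     = 1 + 22 + 231 + 1540 + 7315 + 26334 + 74613 + 170544 + 319770 + 1
     = 600371.

600371


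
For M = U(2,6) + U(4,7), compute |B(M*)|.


(M1+M2)* = M1* + M2*.
M1* = U(4,6), bases: C(6,4) = 15.
M2* = U(3,7), bases: C(7,3) = 35.
|B(M*)| = 15 * 35 = 525.

525


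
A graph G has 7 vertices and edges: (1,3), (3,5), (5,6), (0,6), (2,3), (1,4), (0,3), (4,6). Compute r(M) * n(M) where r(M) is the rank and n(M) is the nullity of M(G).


r(M) = |V| - c = 7 - 1 = 6.
nullity = |E| - r(M) = 8 - 6 = 2.
Product = 6 * 2 = 12.

12


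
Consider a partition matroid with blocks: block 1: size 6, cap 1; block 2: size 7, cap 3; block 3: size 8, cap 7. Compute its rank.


Rank of a partition matroid = sum of min(|Si|, ci) for each block.
= min(6,1) + min(7,3) + min(8,7)
= 1 + 3 + 7
= 11.

11


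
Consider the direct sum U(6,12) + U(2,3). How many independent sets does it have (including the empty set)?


For a direct sum, |I(M1+M2)| = |I(M1)| * |I(M2)|.
|I(U(6,12))| = sum C(12,k) for k=0..6 = 2510.
|I(U(2,3))| = sum C(3,k) for k=0..2 = 7.
Total = 2510 * 7 = 17570.

17570


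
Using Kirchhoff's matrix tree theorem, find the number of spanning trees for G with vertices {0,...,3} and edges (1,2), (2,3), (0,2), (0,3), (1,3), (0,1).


By Kirchhoff's matrix tree theorem, the number of spanning trees equals
the determinant of any cofactor of the Laplacian matrix L.
G has 4 vertices and 6 edges.
Computing the (3 x 3) cofactor determinant gives 16.

16


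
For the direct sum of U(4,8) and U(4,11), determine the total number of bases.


Bases of a direct sum M1 + M2: |B| = |B(M1)| * |B(M2)|.
|B(U(4,8))| = C(8,4) = 70.
|B(U(4,11))| = C(11,4) = 330.
Total bases = 70 * 330 = 23100.

23100


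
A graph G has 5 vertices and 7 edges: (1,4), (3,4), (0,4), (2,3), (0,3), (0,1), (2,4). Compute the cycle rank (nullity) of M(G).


Cycle rank (nullity) = |E| - r(M) = |E| - (|V| - c).
|E| = 7, |V| = 5, c = 1.
Nullity = 7 - (5 - 1) = 7 - 4 = 3.

3


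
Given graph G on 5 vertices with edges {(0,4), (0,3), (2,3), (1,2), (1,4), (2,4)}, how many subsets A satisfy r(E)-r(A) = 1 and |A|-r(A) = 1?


R(x,y) = sum over A in 2^E of x^(r(E)-r(A)) * y^(|A|-r(A)).
G has 5 vertices, 6 edges. r(E) = 4.
Enumerate all 2^6 = 64 subsets.
Count subsets with r(E)-r(A)=1 and |A|-r(A)=1: 4.

4


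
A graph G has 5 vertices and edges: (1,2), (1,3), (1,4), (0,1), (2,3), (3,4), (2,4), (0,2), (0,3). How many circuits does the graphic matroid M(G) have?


A circuit in a graphic matroid = edge set of a simple cycle.
G has 5 vertices and 9 edges.
Enumerating all minimal edge subsets forming cycles...
Total circuits found: 22.

22


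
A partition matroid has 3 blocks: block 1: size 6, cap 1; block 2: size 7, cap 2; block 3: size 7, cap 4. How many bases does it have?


A basis picks exactly ci elements from block i.
Number of bases = product of C(|Si|, ci).
= C(6,1) * C(7,2) * C(7,4)
= 6 * 21 * 35
= 4410.

4410


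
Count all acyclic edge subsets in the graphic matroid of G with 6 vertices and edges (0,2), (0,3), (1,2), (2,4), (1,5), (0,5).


An independent set in a graphic matroid is an acyclic edge subset.
G has 6 vertices and 6 edges.
Enumerate all 2^6 = 64 subsets, checking for acyclicity.
Total independent sets = 60.

60


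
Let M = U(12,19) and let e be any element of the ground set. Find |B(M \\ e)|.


Deleting e from U(12,19) gives U(12,18) since n > r.
Bases of U(12,18) = C(18,12) = 18! / (12! * 6!) = 18564.

18564


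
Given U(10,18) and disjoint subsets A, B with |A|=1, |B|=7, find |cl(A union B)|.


|A union B| = 1 + 7 = 8 (disjoint).
In U(10,18), cl(S) = S if |S| < 10, else cl(S) = E.
Since 8 < 10, cl(A union B) = A union B.
|cl(A union B)| = 8.

8


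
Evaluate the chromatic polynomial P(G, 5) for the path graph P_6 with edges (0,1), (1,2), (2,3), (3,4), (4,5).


P(P_6, k) = k * (k-1)^(5).
P(5) = 5 * 4^5 = 5 * 1024 = 5120.

5120


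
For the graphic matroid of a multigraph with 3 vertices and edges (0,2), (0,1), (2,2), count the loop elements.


In a graphic matroid, a loop is a self-loop edge (u,u) with rank 0.
Examining all 3 edges for self-loops...
Self-loops found: (2,2)
Number of loops = 1.

1


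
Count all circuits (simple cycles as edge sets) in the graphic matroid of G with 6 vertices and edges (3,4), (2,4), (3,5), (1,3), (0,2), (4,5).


A circuit in a graphic matroid = edge set of a simple cycle.
G has 6 vertices and 6 edges.
Enumerating all minimal edge subsets forming cycles...
Total circuits found: 1.

1


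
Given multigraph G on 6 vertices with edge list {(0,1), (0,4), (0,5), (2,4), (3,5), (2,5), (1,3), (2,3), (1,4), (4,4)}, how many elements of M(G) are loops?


In a graphic matroid, a loop is a self-loop edge (u,u) with rank 0.
Examining all 10 edges for self-loops...
Self-loops found: (4,4)
Number of loops = 1.

1


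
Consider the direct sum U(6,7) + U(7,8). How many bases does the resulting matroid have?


Bases of a direct sum M1 + M2: |B| = |B(M1)| * |B(M2)|.
|B(U(6,7))| = C(7,6) = 7.
|B(U(7,8))| = C(8,7) = 8.
Total bases = 7 * 8 = 56.

56


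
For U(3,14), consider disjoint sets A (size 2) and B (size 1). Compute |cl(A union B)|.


|A union B| = 2 + 1 = 3 (disjoint).
In U(3,14), cl(S) = S if |S| < 3, else cl(S) = E.
Since 3 >= 3, cl(A union B) = E.
|cl(A union B)| = 14.

14


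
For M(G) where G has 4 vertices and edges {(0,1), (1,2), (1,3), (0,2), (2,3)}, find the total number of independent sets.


An independent set in a graphic matroid is an acyclic edge subset.
G has 4 vertices and 5 edges.
Enumerate all 2^5 = 32 subsets, checking for acyclicity.
Total independent sets = 24.

24


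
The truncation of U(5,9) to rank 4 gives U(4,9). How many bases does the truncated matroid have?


Truncating U(5,9) to rank 4 gives U(4,9).
Bases of U(4,9) are all 4-element subsets of 9 elements.
Number of bases = C(9,4) = 9! / (4! * 5!) = 126.

126


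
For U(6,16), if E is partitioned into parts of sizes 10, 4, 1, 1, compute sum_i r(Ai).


r(Ai) = min(|Ai|, 6) for each part.
Sum = min(10,6) + min(4,6) + min(1,6) + min(1,6)
    = 6 + 4 + 1 + 1
    = 12.

12


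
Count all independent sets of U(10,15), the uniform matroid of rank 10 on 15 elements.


Independent sets of U(10,15) are all subsets of size <= 10.
Count = C(15,0) + C(15,1) + C(15,2) + C(15,3) + C(15,4) + C(15,5) + C(15,6) + C(15,7) + C(15,8) + C(15,9) + C(15,10)
     = 1 + 15 + 105 + 455 + 1365 + 3003 + 5005 + 6435 + 6435 + 5005 + 3003
     = 30827.

30827


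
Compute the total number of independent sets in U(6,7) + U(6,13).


For a direct sum, |I(M1+M2)| = |I(M1)| * |I(M2)|.
|I(U(6,7))| = sum C(7,k) for k=0..6 = 127.
|I(U(6,13))| = sum C(13,k) for k=0..6 = 4096.
Total = 127 * 4096 = 520192.

520192


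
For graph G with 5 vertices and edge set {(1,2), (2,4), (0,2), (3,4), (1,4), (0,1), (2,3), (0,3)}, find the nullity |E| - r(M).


Cycle rank (nullity) = |E| - r(M) = |E| - (|V| - c).
|E| = 8, |V| = 5, c = 1.
Nullity = 8 - (5 - 1) = 8 - 4 = 4.

4


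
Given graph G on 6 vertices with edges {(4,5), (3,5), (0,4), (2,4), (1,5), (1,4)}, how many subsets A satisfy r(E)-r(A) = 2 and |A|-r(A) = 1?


R(x,y) = sum over A in 2^E of x^(r(E)-r(A)) * y^(|A|-r(A)).
G has 6 vertices, 6 edges. r(E) = 5.
Enumerate all 2^6 = 64 subsets.
Count subsets with r(E)-r(A)=2 and |A|-r(A)=1: 3.

3


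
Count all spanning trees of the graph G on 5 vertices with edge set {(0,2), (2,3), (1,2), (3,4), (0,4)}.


By Kirchhoff's matrix tree theorem, the number of spanning trees equals
the determinant of any cofactor of the Laplacian matrix L.
G has 5 vertices and 5 edges.
Computing the (4 x 4) cofactor determinant gives 4.

4


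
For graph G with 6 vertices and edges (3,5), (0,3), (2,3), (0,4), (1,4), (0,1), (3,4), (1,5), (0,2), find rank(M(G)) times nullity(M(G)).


r(M) = |V| - c = 6 - 1 = 5.
nullity = |E| - r(M) = 9 - 5 = 4.
Product = 5 * 4 = 20.

20


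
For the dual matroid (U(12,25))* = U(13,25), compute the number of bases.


The dual of U(r,n) is U(n-r, n) = U(13,25).
Bases of U(13,25) are all (13)-element subsets.
|B(M*)| = C(25,13) = 25! / (13! * 12!) = 5200300.

5200300


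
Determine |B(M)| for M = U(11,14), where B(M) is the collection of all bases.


Bases of U(11,14) are all 11-element subsets of the 14-element ground set.
Number of bases = C(14,11).
C(14,11) = 364.

364


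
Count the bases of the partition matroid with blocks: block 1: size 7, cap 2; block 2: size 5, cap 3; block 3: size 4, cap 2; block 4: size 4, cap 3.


A basis picks exactly ci elements from block i.
Number of bases = product of C(|Si|, ci).
= C(7,2) * C(5,3) * C(4,2) * C(4,3)
= 21 * 10 * 6 * 4
= 5040.

5040


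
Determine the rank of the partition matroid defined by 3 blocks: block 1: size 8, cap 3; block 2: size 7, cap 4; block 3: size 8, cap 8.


Rank of a partition matroid = sum of min(|Si|, ci) for each block.
= min(8,3) + min(7,4) + min(8,8)
= 3 + 4 + 8
= 15.

15


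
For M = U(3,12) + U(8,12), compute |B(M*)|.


(M1+M2)* = M1* + M2*.
M1* = U(9,12), bases: C(12,9) = 220.
M2* = U(4,12), bases: C(12,4) = 495.
|B(M*)| = 220 * 495 = 108900.

108900
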